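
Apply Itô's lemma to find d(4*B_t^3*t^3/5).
d(4*B_t^3*t^3/5) = (12*B_t*t^2*(B_t^2 + t)/5) dt + (12*B_t^2*t^3/5) dB_t

Itô's formula for f(t, x): d f(t, B_t) = (f_t + (1/2) f_xx) dt + f_x dB_t. Compute partials of f(t, x) = 4*t^3*x^3/5:
  f_t(t,x)  = 12*t^2*x^3/5
  f_x(t,x)  = 12*t^3*x^2/5
  f_xx(t,x) = 24*t^3*x/5
Assemble drift = f_t + (1/2) f_xx = 12*t^2*x*(t + x^2)/5 and diffusion = f_x = 12*t^3*x^2/5. Substituting x = B_t:
  d(4*B_t^3*t^3/5) = (12*B_t*t^2*(B_t^2 + t)/5) dt + (12*B_t^2*t^3/5) dB_t.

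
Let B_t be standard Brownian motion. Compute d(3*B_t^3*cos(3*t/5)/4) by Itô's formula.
d(3*B_t^3*cos(3*t/5)/4) = (9*B_t*(-B_t^2*sin(3*t/5) + 5*cos(3*t/5))/20) dt + (9*B_t^2*cos(3*t/5)/4) dB_t

Itô's formula for f(t, x): d f(t, B_t) = (f_t + (1/2) f_xx) dt + f_x dB_t. Compute partials of f(t, x) = 3*x^3*cos(3*t/5)/4:
  f_t(t,x)  = -9*x^3*sin(3*t/5)/20
  f_x(t,x)  = 9*x^2*cos(3*t/5)/4
  f_xx(t,x) = 9*x*cos(3*t/5)/2
Assemble drift = f_t + (1/2) f_xx = 9*x*(-x^2*sin(3*t/5) + 5*cos(3*t/5))/20 and diffusion = f_x = 9*x^2*cos(3*t/5)/4. Substituting x = B_t:
  d(3*B_t^3*cos(3*t/5)/4) = (9*B_t*(-B_t^2*sin(3*t/5) + 5*cos(3*t/5))/20) dt + (9*B_t^2*cos(3*t/5)/4) dB_t.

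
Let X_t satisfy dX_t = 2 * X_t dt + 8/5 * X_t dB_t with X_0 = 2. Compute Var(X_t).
Var(X_t) = 4*(exp(64*t/25) - 1)*exp(4*t)

For GBM dX = mu X dt + sigma X dB with X_0 = x_0, apply Itô to Y = log X: dY = (mu - sigma^2/2) dt + sigma dB, so Y_t = log(x_0) + (mu - sigma^2/2) t + sigma B_t and hence X_t = x_0 * exp((mu - sigma^2/2) t + sigma B_t).
With mu = 2, sigma = 8/5, x_0 = 2, this gives:
  X_t = 2 * exp((18/25) * t + (8/5) * B_t).
Since sigma*B_t ~ Normal(0, sigma^2 t), E[exp(sigma*B_t)] = exp(sigma^2 t / 2); so E[X_t] = x_0 * exp((mu - sigma^2/2) t) * exp(sigma^2 t / 2) = x_0 * exp(mu t) = 2*exp(2*t).
Var(X_t) = E[X_t^2] - (E[X_t])^2 = x_0^2 * exp(2 mu t) * (exp(sigma^2 t) - 1) = 4*(exp(64*t/25) - 1)*exp(4*t).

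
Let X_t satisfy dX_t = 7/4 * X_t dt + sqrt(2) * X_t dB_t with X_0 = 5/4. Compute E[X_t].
E[X_t] = 5*exp(7*t/4)/4

For GBM dX = mu X dt + sigma X dB with X_0 = x_0, apply Itô to Y = log X: dY = (mu - sigma^2/2) dt + sigma dB, so Y_t = log(x_0) + (mu - sigma^2/2) t + sigma B_t and hence X_t = x_0 * exp((mu - sigma^2/2) t + sigma B_t).
With mu = 7/4, sigma = sqrt(2), x_0 = 5/4, this gives:
  X_t = 5/4 * exp((3/4) * t + (sqrt(2)) * B_t).
Since sigma*B_t ~ Normal(0, sigma^2 t), E[exp(sigma*B_t)] = exp(sigma^2 t / 2); so E[X_t] = x_0 * exp((mu - sigma^2/2) t) * exp(sigma^2 t / 2) = x_0 * exp(mu t) = 5*exp(7*t/4)/4.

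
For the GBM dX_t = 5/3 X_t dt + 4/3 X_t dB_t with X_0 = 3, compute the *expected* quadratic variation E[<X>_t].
E[<X>_t] = 72*exp(46*t/9)/23 - 72/23

<X>_t = int_0^t ((4/3) * X_s)^2 ds. Taking expectation inside the integral: E[<X>_t] = (4/3)^2 * int_0^t E[X_s^2] ds. For GBM, E[X_s^2] = x_0^2 * exp((2 mu + sigma^2) s). Integrating:
  E[<X>_t] = (4/3)^2 * 3^2 * (exp((2*(5/3) + (4/3)^2) t) - 1) / (2*(5/3) + (4/3)^2)
           = (4/3)^2 * 3^2 * (exp((46/9) t) - 1) / (46/9) = 72*exp(46*t/9)/23 - 72/23.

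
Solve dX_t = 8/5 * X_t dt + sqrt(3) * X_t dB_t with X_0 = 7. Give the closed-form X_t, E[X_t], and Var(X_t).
X_t = 7 * exp((1/10) t + (sqrt(3)) B_t); E[X_t] = 7*exp(8*t/5); Var(X_t) = 49*(exp(3*t) - 1)*exp(16*t/5)

For GBM dX = mu X dt + sigma X dB with X_0 = x_0, apply Itô to Y = log X: dY = (mu - sigma^2/2) dt + sigma dB, so Y_t = log(x_0) + (mu - sigma^2/2) t + sigma B_t and hence X_t = x_0 * exp((mu - sigma^2/2) t + sigma B_t).
With mu = 8/5, sigma = sqrt(3), x_0 = 7, this gives:
  X_t = 7 * exp((1/10) * t + (sqrt(3)) * B_t).
Since sigma*B_t ~ Normal(0, sigma^2 t), E[exp(sigma*B_t)] = exp(sigma^2 t / 2); so E[X_t] = x_0 * exp((mu - sigma^2/2) t) * exp(sigma^2 t / 2) = x_0 * exp(mu t) = 7*exp(8*t/5).
Var(X_t) = E[X_t^2] - (E[X_t])^2 = x_0^2 * exp(2 mu t) * (exp(sigma^2 t) - 1) = 49*(exp(3*t) - 1)*exp(16*t/5).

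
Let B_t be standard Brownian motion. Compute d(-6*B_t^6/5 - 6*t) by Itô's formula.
d(-6*B_t^6/5 - 6*t) = (-18*B_t^4 - 6) dt + (-36*B_t^5/5) dB_t

Itô's formula for f(t, x): d f(t, B_t) = (f_t + (1/2) f_xx) dt + f_x dB_t. Compute partials of f(t, x) = -6*t - 6*x^6/5:
  f_t(t,x)  = -6
  f_x(t,x)  = -36*x^5/5
  f_xx(t,x) = -36*x^4
Assemble drift = f_t + (1/2) f_xx = -18*x^4 - 6 and diffusion = f_x = -36*x^5/5. Substituting x = B_t:
  d(-6*B_t^6/5 - 6*t) = (-18*B_t^4 - 6) dt + (-36*B_t^5/5) dB_t.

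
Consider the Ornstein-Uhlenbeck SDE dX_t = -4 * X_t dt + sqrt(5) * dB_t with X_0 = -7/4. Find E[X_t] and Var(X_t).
E[X_t] = -7*exp(-4*t)/4; Var(X_t) = 5/8 - 5*exp(-8*t)/8

The OU SDE dX = -theta X dt + sigma dB admits the integrating factor exp(theta t): d(exp(theta t) X_t) = sigma exp(theta t) dB_t. Integrating from 0 to t:
  X_t = x_0 * exp(-theta t) + sigma * int_0^t exp(-theta (t-s)) dB_s.
The Itô integral has mean 0 and (by the Itô isometry) variance sigma^2 * int_0^t exp(-2 theta (t - s)) ds = sigma^2 * (1 - exp(-2 theta t)) / (2 theta).
With theta = 4, sigma = sqrt(5), x_0 = -7/4:
  E[X_t] = -7/4 * exp(-4 t) = -7*exp(-4*t)/4
  Var(X_t) = (sqrt(5))^2 * (1 - exp(-2*4 t)) / (2 * 4) = 5/8 - 5*exp(-8*t)/8.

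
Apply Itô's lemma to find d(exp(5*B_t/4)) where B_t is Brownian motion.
d(exp(5*B_t/4)) = (25*exp(5*B_t/4)/32) dt + (5*exp(5*B_t/4)/4) dB_t

Itô's formula for f(B_t) gives d f(B_t) = f'(B_t) dB_t + (1/2) f''(B_t) dt. Compute derivatives of f(x) = exp(5*x/4):
  f'(x)  = 5*exp(5*x/4)/4
  f''(x) = 25*exp(5*x/4)/16
Substitute x = B_t and multiply the f'' term by 1/2:
  drift     = (1/2) * (25*exp(5*x/4)/16) evaluated at B_t = 25*exp(5*B_t/4)/32
  diffusion = (5*exp(5*x/4)/4) evaluated at B_t = 5*exp(5*B_t/4)/4
Therefore d(exp(5*B_t/4)) = (25*exp(5*B_t/4)/32) dt + (5*exp(5*B_t/4)/4) dB_t.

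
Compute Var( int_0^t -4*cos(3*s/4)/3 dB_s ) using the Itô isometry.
Var = 8*t/9 + 16*sin(3*t/2)/27

The Itô integral of a deterministic integrand f(s) has mean 0 because each increment f(s) * (B_{s+ds} - B_s) has mean 0. By the Itô isometry:
  Var( int_0^t f(s) dB_s ) = E[ (int_0^t f(s) dB_s)^2 ] = int_0^t f(s)^2 ds.
Here f(s) = -4*cos(3*s/4)/3, so f(s)^2 = 16*cos(3*s/4)^2/9. Integrate:
  int_0^t (16*cos(3*s/4)^2/9) ds = 8*t/9 + 16*sin(3*t/2)/27.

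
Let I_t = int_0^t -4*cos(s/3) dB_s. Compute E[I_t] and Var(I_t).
E[I_t] = 0; Var(I_t) = 8*t + 12*sin(2*t/3)

The Itô integral of a deterministic integrand f(s) has mean 0 because each increment f(s) * (B_{s+ds} - B_s) has mean 0. By the Itô isometry:
  Var( int_0^t f(s) dB_s ) = E[ (int_0^t f(s) dB_s)^2 ] = int_0^t f(s)^2 ds.
Here f(s) = -4*cos(s/3), so f(s)^2 = 16*cos(s/3)^2. Integrate:
  int_0^t (16*cos(s/3)^2) ds = 8*t + 12*sin(2*t/3).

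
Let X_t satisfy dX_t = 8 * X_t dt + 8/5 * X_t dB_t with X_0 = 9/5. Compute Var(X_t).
Var(X_t) = 81*(exp(64*t/25) - 1)*exp(16*t)/25

For GBM dX = mu X dt + sigma X dB with X_0 = x_0, apply Itô to Y = log X: dY = (mu - sigma^2/2) dt + sigma dB, so Y_t = log(x_0) + (mu - sigma^2/2) t + sigma B_t and hence X_t = x_0 * exp((mu - sigma^2/2) t + sigma B_t).
With mu = 8, sigma = 8/5, x_0 = 9/5, this gives:
  X_t = 9/5 * exp((168/25) * t + (8/5) * B_t).
Since sigma*B_t ~ Normal(0, sigma^2 t), E[exp(sigma*B_t)] = exp(sigma^2 t / 2); so E[X_t] = x_0 * exp((mu - sigma^2/2) t) * exp(sigma^2 t / 2) = x_0 * exp(mu t) = 9*exp(8*t)/5.
Var(X_t) = E[X_t^2] - (E[X_t])^2 = x_0^2 * exp(2 mu t) * (exp(sigma^2 t) - 1) = 81*(exp(64*t/25) - 1)*exp(16*t)/25.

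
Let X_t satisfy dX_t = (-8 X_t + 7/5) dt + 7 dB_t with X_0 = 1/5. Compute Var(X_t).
Var(X_t) = 49/16 - 49*exp(-16*t)/16

The variance V(t) = Var(X_t) satisfies V'(t) = 2 a V(t) + c^2 with V(0) = 0 (drift coefficient is linear in X, diffusion is constant). With a = -8, c = 7, the solution is
  V(t) = (c^2 / (2 a)) * (exp(2 a t) - 1)
       = (7^2 / (2*(-8))) * (exp((-16) t) - 1)
       = 49/16 - 49*exp(-16*t)/16.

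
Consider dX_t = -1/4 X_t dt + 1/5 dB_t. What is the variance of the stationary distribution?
lim Var(X_t) = 2/25

The OU SDE dX = -theta X dt + sigma dB admits the integrating factor exp(theta t): d(exp(theta t) X_t) = sigma exp(theta t) dB_t. Integrating from 0 to t gives X_t = x_0 * exp(-theta t) + sigma * int_0^t exp(-theta (t-s)) dB_s for any initial x_0. The Itô integral has variance (by the Itô isometry) sigma^2 * int_0^t exp(-2 theta (t - s)) ds = sigma^2 * (1 - exp(-2 theta t)) / (2 theta), independent of x_0.
With theta = 1/4, sigma = 1/5:
  Var(X_t) = (1/5)^2 * (1 - exp(-2*1/4 t)) / (2 * 1/4) = 2/25 - 2*exp(-t/2)/25.
As t -> infinity, exp(-2*1/4 t) -> 0, so the stationary variance is sigma^2 / (2 theta) = 2/25.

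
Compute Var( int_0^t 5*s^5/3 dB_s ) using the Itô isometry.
Var = 25*t^11/99

The Itô integral of a deterministic integrand f(s) has mean 0 because each increment f(s) * (B_{s+ds} - B_s) has mean 0. By the Itô isometry:
  Var( int_0^t f(s) dB_s ) = E[ (int_0^t f(s) dB_s)^2 ] = int_0^t f(s)^2 ds.
Here f(s) = 5*s^5/3, so f(s)^2 = 25*s^10/9. Integrate:
  int_0^t (25*s^10/9) ds = 25*t^11/99.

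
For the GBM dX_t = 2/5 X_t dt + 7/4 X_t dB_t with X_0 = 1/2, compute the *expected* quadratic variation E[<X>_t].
E[<X>_t] = 245*exp(309*t/80)/1236 - 245/1236

<X>_t = int_0^t ((7/4) * X_s)^2 ds. Taking expectation inside the integral: E[<X>_t] = (7/4)^2 * int_0^t E[X_s^2] ds. For GBM, E[X_s^2] = x_0^2 * exp((2 mu + sigma^2) s). Integrating:
  E[<X>_t] = (7/4)^2 * (1/2)^2 * (exp((2*(2/5) + (7/4)^2) t) - 1) / (2*(2/5) + (7/4)^2)
           = (7/4)^2 * (1/2)^2 * (exp((309/80) t) - 1) / (309/80) = 245*exp(309*t/80)/1236 - 245/1236.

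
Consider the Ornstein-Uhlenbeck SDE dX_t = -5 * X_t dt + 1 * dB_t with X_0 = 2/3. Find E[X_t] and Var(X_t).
E[X_t] = 2*exp(-5*t)/3; Var(X_t) = 1/10 - exp(-10*t)/10

The OU SDE dX = -theta X dt + sigma dB admits the integrating factor exp(theta t): d(exp(theta t) X_t) = sigma exp(theta t) dB_t. Integrating from 0 to t:
  X_t = x_0 * exp(-theta t) + sigma * int_0^t exp(-theta (t-s)) dB_s.
The Itô integral has mean 0 and (by the Itô isometry) variance sigma^2 * int_0^t exp(-2 theta (t - s)) ds = sigma^2 * (1 - exp(-2 theta t)) / (2 theta).
With theta = 5, sigma = 1, x_0 = 2/3:
  E[X_t] = 2/3 * exp(-5 t) = 2*exp(-5*t)/3
  Var(X_t) = (1)^2 * (1 - exp(-2*5 t)) / (2 * 5) = 1/10 - exp(-10*t)/10.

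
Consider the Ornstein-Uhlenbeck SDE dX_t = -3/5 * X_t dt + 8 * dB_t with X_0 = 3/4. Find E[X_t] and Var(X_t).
E[X_t] = 3*exp(-3*t/5)/4; Var(X_t) = 160/3 - 160*exp(-6*t/5)/3

The OU SDE dX = -theta X dt + sigma dB admits the integrating factor exp(theta t): d(exp(theta t) X_t) = sigma exp(theta t) dB_t. Integrating from 0 to t:
  X_t = x_0 * exp(-theta t) + sigma * int_0^t exp(-theta (t-s)) dB_s.
The Itô integral has mean 0 and (by the Itô isometry) variance sigma^2 * int_0^t exp(-2 theta (t - s)) ds = sigma^2 * (1 - exp(-2 theta t)) / (2 theta).
With theta = 3/5, sigma = 8, x_0 = 3/4:
  E[X_t] = 3/4 * exp(-3/5 t) = 3*exp(-3*t/5)/4
  Var(X_t) = (8)^2 * (1 - exp(-2*3/5 t)) / (2 * 3/5) = 160/3 - 160*exp(-6*t/5)/3.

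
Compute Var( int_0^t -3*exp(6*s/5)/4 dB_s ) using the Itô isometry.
Var = 15*exp(12*t/5)/64 - 15/64

The Itô integral of a deterministic integrand f(s) has mean 0 because each increment f(s) * (B_{s+ds} - B_s) has mean 0. By the Itô isometry:
  Var( int_0^t f(s) dB_s ) = E[ (int_0^t f(s) dB_s)^2 ] = int_0^t f(s)^2 ds.
Here f(s) = -3*exp(6*s/5)/4, so f(s)^2 = 9*exp(12*s/5)/16. Integrate:
  int_0^t (9*exp(12*s/5)/16) ds = 15*exp(12*t/5)/64 - 15/64.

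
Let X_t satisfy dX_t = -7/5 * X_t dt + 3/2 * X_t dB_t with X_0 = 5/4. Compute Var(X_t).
Var(X_t) = (25*exp(9*t/4) - 25)*exp(-14*t/5)/16

For GBM dX = mu X dt + sigma X dB with X_0 = x_0, apply Itô to Y = log X: dY = (mu - sigma^2/2) dt + sigma dB, so Y_t = log(x_0) + (mu - sigma^2/2) t + sigma B_t and hence X_t = x_0 * exp((mu - sigma^2/2) t + sigma B_t).
With mu = -7/5, sigma = 3/2, x_0 = 5/4, this gives:
  X_t = 5/4 * exp((-101/40) * t + (3/2) * B_t).
Since sigma*B_t ~ Normal(0, sigma^2 t), E[exp(sigma*B_t)] = exp(sigma^2 t / 2); so E[X_t] = x_0 * exp((mu - sigma^2/2) t) * exp(sigma^2 t / 2) = x_0 * exp(mu t) = 5*exp(-7*t/5)/4.
Var(X_t) = E[X_t^2] - (E[X_t])^2 = x_0^2 * exp(2 mu t) * (exp(sigma^2 t) - 1) = (25*exp(9*t/4) - 25)*exp(-14*t/5)/16.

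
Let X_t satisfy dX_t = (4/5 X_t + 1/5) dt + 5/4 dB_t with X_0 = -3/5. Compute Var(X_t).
Var(X_t) = 125*exp(8*t/5)/128 - 125/128

The variance V(t) = Var(X_t) satisfies V'(t) = 2 a V(t) + c^2 with V(0) = 0 (drift coefficient is linear in X, diffusion is constant). With a = 4/5, c = 5/4, the solution is
  V(t) = (c^2 / (2 a)) * (exp(2 a t) - 1)
       = ((5/4)^2 / (2*(4/5))) * (exp((8/5) t) - 1)
       = 125*exp(8*t/5)/128 - 125/128.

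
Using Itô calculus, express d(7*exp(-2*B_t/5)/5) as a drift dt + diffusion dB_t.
d(7*exp(-2*B_t/5)/5) = (14*exp(-2*B_t/5)/125) dt + (-14*exp(-2*B_t/5)/25) dB_t

Itô's formula for f(B_t) gives d f(B_t) = f'(B_t) dB_t + (1/2) f''(B_t) dt. Compute derivatives of f(x) = 7*exp(-2*x/5)/5:
  f'(x)  = -14*exp(-2*x/5)/25
  f''(x) = 28*exp(-2*x/5)/125
Substitute x = B_t and multiply the f'' term by 1/2:
  drift     = (1/2) * (28*exp(-2*x/5)/125) evaluated at B_t = 14*exp(-2*B_t/5)/125
  diffusion = (-14*exp(-2*x/5)/25) evaluated at B_t = -14*exp(-2*B_t/5)/25
Therefore d(7*exp(-2*B_t/5)/5) = (14*exp(-2*B_t/5)/125) dt + (-14*exp(-2*B_t/5)/25) dB_t.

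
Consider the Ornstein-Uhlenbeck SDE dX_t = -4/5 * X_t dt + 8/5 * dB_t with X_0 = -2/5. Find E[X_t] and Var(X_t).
E[X_t] = -2*exp(-4*t/5)/5; Var(X_t) = 8/5 - 8*exp(-8*t/5)/5

The OU SDE dX = -theta X dt + sigma dB admits the integrating factor exp(theta t): d(exp(theta t) X_t) = sigma exp(theta t) dB_t. Integrating from 0 to t:
  X_t = x_0 * exp(-theta t) + sigma * int_0^t exp(-theta (t-s)) dB_s.
The Itô integral has mean 0 and (by the Itô isometry) variance sigma^2 * int_0^t exp(-2 theta (t - s)) ds = sigma^2 * (1 - exp(-2 theta t)) / (2 theta).
With theta = 4/5, sigma = 8/5, x_0 = -2/5:
  E[X_t] = -2/5 * exp(-4/5 t) = -2*exp(-4*t/5)/5
  Var(X_t) = (8/5)^2 * (1 - exp(-2*4/5 t)) / (2 * 4/5) = 8/5 - 8*exp(-8*t/5)/5.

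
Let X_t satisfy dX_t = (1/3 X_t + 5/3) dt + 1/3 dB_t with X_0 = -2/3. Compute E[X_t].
E[X_t] = 13*exp(t/3)/3 - 5

Taking expectations and using E[dB_t] = 0, the mean m(t) = E[X_t] satisfies the ODE m'(t) = a m(t) + b with m(0) = x_0. With a = 1/3, b = 5/3, x_0 = -2/3, the solution is
  m(t) = x_0 * exp(a t) + (b/a) * (exp(a t) - 1)
       = (-2/3) * exp((1/3) t) + ((5/3)/(1/3)) * (exp((1/3) t) - 1)
       = 13*exp(t/3)/3 - 5.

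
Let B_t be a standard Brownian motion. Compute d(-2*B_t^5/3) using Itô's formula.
d(-2*B_t^5/3) = (-20*B_t^3/3) dt + (-10*B_t^4/3) dB_t

Itô's formula for f(B_t) gives d f(B_t) = f'(B_t) dB_t + (1/2) f''(B_t) dt. Compute derivatives of f(x) = -2*x^5/3:
  f'(x)  = -10*x^4/3
  f''(x) = -40*x^3/3
Substitute x = B_t and multiply the f'' term by 1/2:
  drift     = (1/2) * (-40*x^3/3) evaluated at B_t = -20*B_t^3/3
  diffusion = (-10*x^4/3) evaluated at B_t = -10*B_t^4/3
Therefore d(-2*B_t^5/3) = (-20*B_t^3/3) dt + (-10*B_t^4/3) dB_t.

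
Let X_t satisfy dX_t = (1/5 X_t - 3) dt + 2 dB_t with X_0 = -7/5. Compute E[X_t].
E[X_t] = 15 - 82*exp(t/5)/5

Taking expectations and using E[dB_t] = 0, the mean m(t) = E[X_t] satisfies the ODE m'(t) = a m(t) + b with m(0) = x_0. With a = 1/5, b = -3, x_0 = -7/5, the solution is
  m(t) = x_0 * exp(a t) + (b/a) * (exp(a t) - 1)
       = (-7/5) * exp((1/5) t) + ((-3)/(1/5)) * (exp((1/5) t) - 1)
       = 15 - 82*exp(t/5)/5.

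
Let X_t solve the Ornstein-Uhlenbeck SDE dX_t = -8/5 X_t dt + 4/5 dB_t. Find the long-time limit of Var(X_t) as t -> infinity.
lim Var(X_t) = 1/5

The OU SDE dX = -theta X dt + sigma dB admits the integrating factor exp(theta t): d(exp(theta t) X_t) = sigma exp(theta t) dB_t. Integrating from 0 to t gives X_t = x_0 * exp(-theta t) + sigma * int_0^t exp(-theta (t-s)) dB_s for any initial x_0. The Itô integral has variance (by the Itô isometry) sigma^2 * int_0^t exp(-2 theta (t - s)) ds = sigma^2 * (1 - exp(-2 theta t)) / (2 theta), independent of x_0.
With theta = 8/5, sigma = 4/5:
  Var(X_t) = (4/5)^2 * (1 - exp(-2*8/5 t)) / (2 * 8/5) = 1/5 - exp(-16*t/5)/5.
As t -> infinity, exp(-2*8/5 t) -> 0, so the stationary variance is sigma^2 / (2 theta) = 1/5.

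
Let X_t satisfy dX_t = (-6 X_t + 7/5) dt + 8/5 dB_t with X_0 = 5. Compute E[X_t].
E[X_t] = 7/30 + 143*exp(-6*t)/30

Taking expectations and using E[dB_t] = 0, the mean m(t) = E[X_t] satisfies the ODE m'(t) = a m(t) + b with m(0) = x_0. With a = -6, b = 7/5, x_0 = 5, the solution is
  m(t) = x_0 * exp(a t) + (b/a) * (exp(a t) - 1)
       = 5 * exp((-6) t) + ((7/5)/(-6)) * (exp((-6) t) - 1)
       = 7/30 + 143*exp(-6*t)/30.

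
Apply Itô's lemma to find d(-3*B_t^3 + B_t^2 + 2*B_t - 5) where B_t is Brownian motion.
d(-3*B_t^3 + B_t^2 + 2*B_t - 5) = (1 - 9*B_t) dt + (-9*B_t^2 + 2*B_t + 2) dB_t

Itô's formula for f(B_t) gives d f(B_t) = f'(B_t) dB_t + (1/2) f''(B_t) dt. Compute derivatives of f(x) = -3*x^3 + x^2 + 2*x - 5:
  f'(x)  = -9*x^2 + 2*x + 2
  f''(x) = 2 - 18*x
Substitute x = B_t and multiply the f'' term by 1/2:
  drift     = (1/2) * (2 - 18*x) evaluated at B_t = 1 - 9*B_t
  diffusion = (-9*x^2 + 2*x + 2) evaluated at B_t = -9*B_t^2 + 2*B_t + 2
Therefore d(-3*B_t^3 + B_t^2 + 2*B_t - 5) = (1 - 9*B_t) dt + (-9*B_t^2 + 2*B_t + 2) dB_t.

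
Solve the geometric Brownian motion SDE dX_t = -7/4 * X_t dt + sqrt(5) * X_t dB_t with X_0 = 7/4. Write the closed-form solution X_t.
X_t = 7/4 * exp((-17/4) * t + (sqrt(5)) * B_t)

For GBM dX = mu X dt + sigma X dB with X_0 = x_0, apply Itô to Y = log X: dY = (mu - sigma^2/2) dt + sigma dB, so Y_t = log(x_0) + (mu - sigma^2/2) t + sigma B_t and hence X_t = x_0 * exp((mu - sigma^2/2) t + sigma B_t).
With mu = -7/4, sigma = sqrt(5), x_0 = 7/4, this gives:
  X_t = 7/4 * exp((-17/4) * t + (sqrt(5)) * B_t).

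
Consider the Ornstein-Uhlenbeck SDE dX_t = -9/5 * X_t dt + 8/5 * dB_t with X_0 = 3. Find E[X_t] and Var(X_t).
E[X_t] = 3*exp(-9*t/5); Var(X_t) = 32/45 - 32*exp(-18*t/5)/45

The OU SDE dX = -theta X dt + sigma dB admits the integrating factor exp(theta t): d(exp(theta t) X_t) = sigma exp(theta t) dB_t. Integrating from 0 to t:
  X_t = x_0 * exp(-theta t) + sigma * int_0^t exp(-theta (t-s)) dB_s.
The Itô integral has mean 0 and (by the Itô isometry) variance sigma^2 * int_0^t exp(-2 theta (t - s)) ds = sigma^2 * (1 - exp(-2 theta t)) / (2 theta).
With theta = 9/5, sigma = 8/5, x_0 = 3:
  E[X_t] = 3 * exp(-9/5 t) = 3*exp(-9*t/5)
  Var(X_t) = (8/5)^2 * (1 - exp(-2*9/5 t)) / (2 * 9/5) = 32/45 - 32*exp(-18*t/5)/45.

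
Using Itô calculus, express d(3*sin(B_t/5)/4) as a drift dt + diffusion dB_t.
d(3*sin(B_t/5)/4) = (-3*sin(B_t/5)/200) dt + (3*cos(B_t/5)/20) dB_t

Itô's formula for f(B_t) gives d f(B_t) = f'(B_t) dB_t + (1/2) f''(B_t) dt. Compute derivatives of f(x) = 3*sin(x/5)/4:
  f'(x)  = 3*cos(x/5)/20
  f''(x) = -3*sin(x/5)/100
Substitute x = B_t and multiply the f'' term by 1/2:
  drift     = (1/2) * (-3*sin(x/5)/100) evaluated at B_t = -3*sin(B_t/5)/200
  diffusion = (3*cos(x/5)/20) evaluated at B_t = 3*cos(B_t/5)/20
Therefore d(3*sin(B_t/5)/4) = (-3*sin(B_t/5)/200) dt + (3*cos(B_t/5)/20) dB_t.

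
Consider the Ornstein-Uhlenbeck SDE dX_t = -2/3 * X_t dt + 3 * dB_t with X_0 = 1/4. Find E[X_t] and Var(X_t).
E[X_t] = exp(-2*t/3)/4; Var(X_t) = 27/4 - 27*exp(-4*t/3)/4

The OU SDE dX = -theta X dt + sigma dB admits the integrating factor exp(theta t): d(exp(theta t) X_t) = sigma exp(theta t) dB_t. Integrating from 0 to t:
  X_t = x_0 * exp(-theta t) + sigma * int_0^t exp(-theta (t-s)) dB_s.
The Itô integral has mean 0 and (by the Itô isometry) variance sigma^2 * int_0^t exp(-2 theta (t - s)) ds = sigma^2 * (1 - exp(-2 theta t)) / (2 theta).
With theta = 2/3, sigma = 3, x_0 = 1/4:
  E[X_t] = 1/4 * exp(-2/3 t) = exp(-2*t/3)/4
  Var(X_t) = (3)^2 * (1 - exp(-2*2/3 t)) / (2 * 2/3) = 27/4 - 27*exp(-4*t/3)/4.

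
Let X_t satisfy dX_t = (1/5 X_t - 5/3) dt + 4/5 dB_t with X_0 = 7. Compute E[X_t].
E[X_t] = 25/3 - 4*exp(t/5)/3

Taking expectations and using E[dB_t] = 0, the mean m(t) = E[X_t] satisfies the ODE m'(t) = a m(t) + b with m(0) = x_0. With a = 1/5, b = -5/3, x_0 = 7, the solution is
  m(t) = x_0 * exp(a t) + (b/a) * (exp(a t) - 1)
       = 7 * exp((1/5) t) + ((-5/3)/(1/5)) * (exp((1/5) t) - 1)
       = 25/3 - 4*exp(t/5)/3.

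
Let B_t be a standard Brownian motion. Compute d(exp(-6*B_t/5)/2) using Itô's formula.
d(exp(-6*B_t/5)/2) = (9*exp(-6*B_t/5)/25) dt + (-3*exp(-6*B_t/5)/5) dB_t

Itô's formula for f(B_t) gives d f(B_t) = f'(B_t) dB_t + (1/2) f''(B_t) dt. Compute derivatives of f(x) = exp(-6*x/5)/2:
  f'(x)  = -3*exp(-6*x/5)/5
  f''(x) = 18*exp(-6*x/5)/25
Substitute x = B_t and multiply the f'' term by 1/2:
  drift     = (1/2) * (18*exp(-6*x/5)/25) evaluated at B_t = 9*exp(-6*B_t/5)/25
  diffusion = (-3*exp(-6*x/5)/5) evaluated at B_t = -3*exp(-6*B_t/5)/5
Therefore d(exp(-6*B_t/5)/2) = (9*exp(-6*B_t/5)/25) dt + (-3*exp(-6*B_t/5)/5) dB_t.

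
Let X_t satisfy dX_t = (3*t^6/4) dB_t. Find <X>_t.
<X>_t = 9*t^13/208

For an Itô process dX_t = a(t) dt + b(t) dB_t, the quadratic variation is <X>_t = int_0^t b(s)^2 ds (the drift term does not contribute). Here b(s) = 3*s^6/4, so
  b(s)^2 = 9*s^12/16.
Integrating from 0 to t:
  <X>_t = int_0^t (9*s^12/16) ds = 9*t^13/208.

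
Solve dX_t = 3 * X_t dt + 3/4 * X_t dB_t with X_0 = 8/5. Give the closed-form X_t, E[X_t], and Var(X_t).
X_t = 8/5 * exp((87/32) t + (3/4) B_t); E[X_t] = 8*exp(3*t)/5; Var(X_t) = 64*(exp(9*t/16) - 1)*exp(6*t)/25

For GBM dX = mu X dt + sigma X dB with X_0 = x_0, apply Itô to Y = log X: dY = (mu - sigma^2/2) dt + sigma dB, so Y_t = log(x_0) + (mu - sigma^2/2) t + sigma B_t and hence X_t = x_0 * exp((mu - sigma^2/2) t + sigma B_t).
With mu = 3, sigma = 3/4, x_0 = 8/5, this gives:
  X_t = 8/5 * exp((87/32) * t + (3/4) * B_t).
Since sigma*B_t ~ Normal(0, sigma^2 t), E[exp(sigma*B_t)] = exp(sigma^2 t / 2); so E[X_t] = x_0 * exp((mu - sigma^2/2) t) * exp(sigma^2 t / 2) = x_0 * exp(mu t) = 8*exp(3*t)/5.
Var(X_t) = E[X_t^2] - (E[X_t])^2 = x_0^2 * exp(2 mu t) * (exp(sigma^2 t) - 1) = 64*(exp(9*t/16) - 1)*exp(6*t)/25.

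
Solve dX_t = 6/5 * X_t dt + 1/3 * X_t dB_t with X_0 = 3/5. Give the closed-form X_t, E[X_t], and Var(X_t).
X_t = 3/5 * exp((103/90) t + (1/3) B_t); E[X_t] = 3*exp(6*t/5)/5; Var(X_t) = 9*(exp(t/9) - 1)*exp(12*t/5)/25

For GBM dX = mu X dt + sigma X dB with X_0 = x_0, apply Itô to Y = log X: dY = (mu - sigma^2/2) dt + sigma dB, so Y_t = log(x_0) + (mu - sigma^2/2) t + sigma B_t and hence X_t = x_0 * exp((mu - sigma^2/2) t + sigma B_t).
With mu = 6/5, sigma = 1/3, x_0 = 3/5, this gives:
  X_t = 3/5 * exp((103/90) * t + (1/3) * B_t).
Since sigma*B_t ~ Normal(0, sigma^2 t), E[exp(sigma*B_t)] = exp(sigma^2 t / 2); so E[X_t] = x_0 * exp((mu - sigma^2/2) t) * exp(sigma^2 t / 2) = x_0 * exp(mu t) = 3*exp(6*t/5)/5.
Var(X_t) = E[X_t^2] - (E[X_t])^2 = x_0^2 * exp(2 mu t) * (exp(sigma^2 t) - 1) = 9*(exp(t/9) - 1)*exp(12*t/5)/25.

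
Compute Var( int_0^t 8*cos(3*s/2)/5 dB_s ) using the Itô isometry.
Var = 32*t/25 + 32*sin(3*t)/75

The Itô integral of a deterministic integrand f(s) has mean 0 because each increment f(s) * (B_{s+ds} - B_s) has mean 0. By the Itô isometry:
  Var( int_0^t f(s) dB_s ) = E[ (int_0^t f(s) dB_s)^2 ] = int_0^t f(s)^2 ds.
Here f(s) = 8*cos(3*s/2)/5, so f(s)^2 = 64*cos(3*s/2)^2/25. Integrate:
  int_0^t (64*cos(3*s/2)^2/25) ds = 32*t/25 + 32*sin(3*t)/75.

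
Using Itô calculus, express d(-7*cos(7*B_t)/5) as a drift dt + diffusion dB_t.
d(-7*cos(7*B_t)/5) = (343*cos(7*B_t)/10) dt + (49*sin(7*B_t)/5) dB_t

Itô's formula for f(B_t) gives d f(B_t) = f'(B_t) dB_t + (1/2) f''(B_t) dt. Compute derivatives of f(x) = -7*cos(7*x)/5:
  f'(x)  = 49*sin(7*x)/5
  f''(x) = 343*cos(7*x)/5
Substitute x = B_t and multiply the f'' term by 1/2:
  drift     = (1/2) * (343*cos(7*x)/5) evaluated at B_t = 343*cos(7*B_t)/10
  diffusion = (49*sin(7*x)/5) evaluated at B_t = 49*sin(7*B_t)/5
Therefore d(-7*cos(7*B_t)/5) = (343*cos(7*B_t)/10) dt + (49*sin(7*B_t)/5) dB_t.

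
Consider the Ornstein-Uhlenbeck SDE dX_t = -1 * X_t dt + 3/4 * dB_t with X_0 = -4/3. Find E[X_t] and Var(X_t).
E[X_t] = -4*exp(-t)/3; Var(X_t) = 9/32 - 9*exp(-2*t)/32

The OU SDE dX = -theta X dt + sigma dB admits the integrating factor exp(theta t): d(exp(theta t) X_t) = sigma exp(theta t) dB_t. Integrating from 0 to t:
  X_t = x_0 * exp(-theta t) + sigma * int_0^t exp(-theta (t-s)) dB_s.
The Itô integral has mean 0 and (by the Itô isometry) variance sigma^2 * int_0^t exp(-2 theta (t - s)) ds = sigma^2 * (1 - exp(-2 theta t)) / (2 theta).
With theta = 1, sigma = 3/4, x_0 = -4/3:
  E[X_t] = -4/3 * exp(-1 t) = -4*exp(-t)/3
  Var(X_t) = (3/4)^2 * (1 - exp(-2*1 t)) / (2 * 1) = 9/32 - 9*exp(-2*t)/32.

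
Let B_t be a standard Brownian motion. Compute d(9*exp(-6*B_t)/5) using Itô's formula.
d(9*exp(-6*B_t)/5) = (162*exp(-6*B_t)/5) dt + (-54*exp(-6*B_t)/5) dB_t

Itô's formula for f(B_t) gives d f(B_t) = f'(B_t) dB_t + (1/2) f''(B_t) dt. Compute derivatives of f(x) = 9*exp(-6*x)/5:
  f'(x)  = -54*exp(-6*x)/5
  f''(x) = 324*exp(-6*x)/5
Substitute x = B_t and multiply the f'' term by 1/2:
  drift     = (1/2) * (324*exp(-6*x)/5) evaluated at B_t = 162*exp(-6*B_t)/5
  diffusion = (-54*exp(-6*x)/5) evaluated at B_t = -54*exp(-6*B_t)/5
Therefore d(9*exp(-6*B_t)/5) = (162*exp(-6*B_t)/5) dt + (-54*exp(-6*B_t)/5) dB_t.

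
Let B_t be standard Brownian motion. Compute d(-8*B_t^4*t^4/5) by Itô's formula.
d(-8*B_t^4*t^4/5) = (16*B_t^2*t^3*(-2*B_t^2 - 3*t)/5) dt + (-32*B_t^3*t^4/5) dB_t

Itô's formula for f(t, x): d f(t, B_t) = (f_t + (1/2) f_xx) dt + f_x dB_t. Compute partials of f(t, x) = -8*t^4*x^4/5:
  f_t(t,x)  = -32*t^3*x^4/5
  f_x(t,x)  = -32*t^4*x^3/5
  f_xx(t,x) = -96*t^4*x^2/5
Assemble drift = f_t + (1/2) f_xx = 16*t^3*x^2*(-3*t - 2*x^2)/5 and diffusion = f_x = -32*t^4*x^3/5. Substituting x = B_t:
  d(-8*B_t^4*t^4/5) = (16*B_t^2*t^3*(-2*B_t^2 - 3*t)/5) dt + (-32*B_t^3*t^4/5) dB_t.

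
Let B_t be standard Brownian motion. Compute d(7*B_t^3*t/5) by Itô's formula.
d(7*B_t^3*t/5) = (7*B_t*(B_t^2 + 3*t)/5) dt + (21*B_t^2*t/5) dB_t

Itô's formula for f(t, x): d f(t, B_t) = (f_t + (1/2) f_xx) dt + f_x dB_t. Compute partials of f(t, x) = 7*t*x^3/5:
  f_t(t,x)  = 7*x^3/5
  f_x(t,x)  = 21*t*x^2/5
  f_xx(t,x) = 42*t*x/5
Assemble drift = f_t + (1/2) f_xx = 7*x*(3*t + x^2)/5 and diffusion = f_x = 21*t*x^2/5. Substituting x = B_t:
  d(7*B_t^3*t/5) = (7*B_t*(B_t^2 + 3*t)/5) dt + (21*B_t^2*t/5) dB_t.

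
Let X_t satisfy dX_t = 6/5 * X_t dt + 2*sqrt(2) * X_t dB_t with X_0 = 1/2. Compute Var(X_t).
Var(X_t) = (exp(8*t) - 1)*exp(12*t/5)/4

For GBM dX = mu X dt + sigma X dB with X_0 = x_0, apply Itô to Y = log X: dY = (mu - sigma^2/2) dt + sigma dB, so Y_t = log(x_0) + (mu - sigma^2/2) t + sigma B_t and hence X_t = x_0 * exp((mu - sigma^2/2) t + sigma B_t).
With mu = 6/5, sigma = 2*sqrt(2), x_0 = 1/2, this gives:
  X_t = 1/2 * exp((-14/5) * t + (2*sqrt(2)) * B_t).
Since sigma*B_t ~ Normal(0, sigma^2 t), E[exp(sigma*B_t)] = exp(sigma^2 t / 2); so E[X_t] = x_0 * exp((mu - sigma^2/2) t) * exp(sigma^2 t / 2) = x_0 * exp(mu t) = exp(6*t/5)/2.
Var(X_t) = E[X_t^2] - (E[X_t])^2 = x_0^2 * exp(2 mu t) * (exp(sigma^2 t) - 1) = (exp(8*t) - 1)*exp(12*t/5)/4.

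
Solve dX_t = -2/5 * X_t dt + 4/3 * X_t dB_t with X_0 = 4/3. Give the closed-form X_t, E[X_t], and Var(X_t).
X_t = 4/3 * exp((-58/45) t + (4/3) B_t); E[X_t] = 4*exp(-2*t/5)/3; Var(X_t) = (16*exp(16*t/9) - 16)*exp(-4*t/5)/9

For GBM dX = mu X dt + sigma X dB with X_0 = x_0, apply Itô to Y = log X: dY = (mu - sigma^2/2) dt + sigma dB, so Y_t = log(x_0) + (mu - sigma^2/2) t + sigma B_t and hence X_t = x_0 * exp((mu - sigma^2/2) t + sigma B_t).
With mu = -2/5, sigma = 4/3, x_0 = 4/3, this gives:
  X_t = 4/3 * exp((-58/45) * t + (4/3) * B_t).
Since sigma*B_t ~ Normal(0, sigma^2 t), E[exp(sigma*B_t)] = exp(sigma^2 t / 2); so E[X_t] = x_0 * exp((mu - sigma^2/2) t) * exp(sigma^2 t / 2) = x_0 * exp(mu t) = 4*exp(-2*t/5)/3.
Var(X_t) = E[X_t^2] - (E[X_t])^2 = x_0^2 * exp(2 mu t) * (exp(sigma^2 t) - 1) = (16*exp(16*t/9) - 16)*exp(-4*t/5)/9.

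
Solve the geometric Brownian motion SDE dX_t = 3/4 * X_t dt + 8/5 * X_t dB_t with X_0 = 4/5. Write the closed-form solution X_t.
X_t = 4/5 * exp((-53/100) * t + (8/5) * B_t)

For GBM dX = mu X dt + sigma X dB with X_0 = x_0, apply Itô to Y = log X: dY = (mu - sigma^2/2) dt + sigma dB, so Y_t = log(x_0) + (mu - sigma^2/2) t + sigma B_t and hence X_t = x_0 * exp((mu - sigma^2/2) t + sigma B_t).
With mu = 3/4, sigma = 8/5, x_0 = 4/5, this gives:
  X_t = 4/5 * exp((-53/100) * t + (8/5) * B_t).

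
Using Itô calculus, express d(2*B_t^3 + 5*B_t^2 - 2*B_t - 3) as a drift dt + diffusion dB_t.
d(2*B_t^3 + 5*B_t^2 - 2*B_t - 3) = (6*B_t + 5) dt + (6*B_t^2 + 10*B_t - 2) dB_t

Itô's formula for f(B_t) gives d f(B_t) = f'(B_t) dB_t + (1/2) f''(B_t) dt. Compute derivatives of f(x) = 2*x^3 + 5*x^2 - 2*x - 3:
  f'(x)  = 6*x^2 + 10*x - 2
  f''(x) = 12*x + 10
Substitute x = B_t and multiply the f'' term by 1/2:
  drift     = (1/2) * (12*x + 10) evaluated at B_t = 6*B_t + 5
  diffusion = (6*x^2 + 10*x - 2) evaluated at B_t = 6*B_t^2 + 10*B_t - 2
Therefore d(2*B_t^3 + 5*B_t^2 - 2*B_t - 3) = (6*B_t + 5) dt + (6*B_t^2 + 10*B_t - 2) dB_t.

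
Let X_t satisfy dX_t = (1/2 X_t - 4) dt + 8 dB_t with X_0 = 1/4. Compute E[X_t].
E[X_t] = 8 - 31*exp(t/2)/4

Taking expectations and using E[dB_t] = 0, the mean m(t) = E[X_t] satisfies the ODE m'(t) = a m(t) + b with m(0) = x_0. With a = 1/2, b = -4, x_0 = 1/4, the solution is
  m(t) = x_0 * exp(a t) + (b/a) * (exp(a t) - 1)
       = (1/4) * exp((1/2) t) + ((-4)/(1/2)) * (exp((1/2) t) - 1)
       = 8 - 31*exp(t/2)/4.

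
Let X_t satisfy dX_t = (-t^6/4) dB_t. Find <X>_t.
<X>_t = t^13/208

For an Itô process dX_t = a(t) dt + b(t) dB_t, the quadratic variation is <X>_t = int_0^t b(s)^2 ds (the drift term does not contribute). Here b(s) = -s^6/4, so
  b(s)^2 = s^12/16.
Integrating from 0 to t:
  <X>_t = int_0^t (s^12/16) ds = t^13/208.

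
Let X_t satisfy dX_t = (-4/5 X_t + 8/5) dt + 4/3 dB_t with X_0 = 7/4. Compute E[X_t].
E[X_t] = 2 - exp(-4*t/5)/4

Taking expectations and using E[dB_t] = 0, the mean m(t) = E[X_t] satisfies the ODE m'(t) = a m(t) + b with m(0) = x_0. With a = -4/5, b = 8/5, x_0 = 7/4, the solution is
  m(t) = x_0 * exp(a t) + (b/a) * (exp(a t) - 1)
       = (7/4) * exp((-4/5) t) + ((8/5)/(-4/5)) * (exp((-4/5) t) - 1)
       = 2 - exp(-4*t/5)/4.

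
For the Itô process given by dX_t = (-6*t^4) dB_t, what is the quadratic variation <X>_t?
<X>_t = 4*t^9

For an Itô process dX_t = a(t) dt + b(t) dB_t, the quadratic variation is <X>_t = int_0^t b(s)^2 ds (the drift term does not contribute). Here b(s) = -6*s^4, so
  b(s)^2 = 36*s^8.
Integrating from 0 to t:
  <X>_t = int_0^t (36*s^8) ds = 4*t^9.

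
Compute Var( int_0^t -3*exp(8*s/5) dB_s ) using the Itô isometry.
Var = 45*exp(16*t/5)/16 - 45/16

The Itô integral of a deterministic integrand f(s) has mean 0 because each increment f(s) * (B_{s+ds} - B_s) has mean 0. By the Itô isometry:
  Var( int_0^t f(s) dB_s ) = E[ (int_0^t f(s) dB_s)^2 ] = int_0^t f(s)^2 ds.
Here f(s) = -3*exp(8*s/5), so f(s)^2 = 9*exp(16*s/5). Integrate:
  int_0^t (9*exp(16*s/5)) ds = 45*exp(16*t/5)/16 - 45/16.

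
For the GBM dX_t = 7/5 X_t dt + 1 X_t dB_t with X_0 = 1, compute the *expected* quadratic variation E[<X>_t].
E[<X>_t] = 5*exp(19*t/5)/19 - 5/19

<X>_t = int_0^t (1 * X_s)^2 ds. Taking expectation inside the integral: E[<X>_t] = 1^2 * int_0^t E[X_s^2] ds. For GBM, E[X_s^2] = x_0^2 * exp((2 mu + sigma^2) s). Integrating:
  E[<X>_t] = 1^2 * 1^2 * (exp((2*(7/5) + 1^2) t) - 1) / (2*(7/5) + 1^2)
           = 1^2 * 1^2 * (exp((19/5) t) - 1) / (19/5) = 5*exp(19*t/5)/19 - 5/19.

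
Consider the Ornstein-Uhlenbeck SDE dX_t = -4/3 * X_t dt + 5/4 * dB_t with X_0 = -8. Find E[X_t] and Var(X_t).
E[X_t] = -8*exp(-4*t/3); Var(X_t) = 75/128 - 75*exp(-8*t/3)/128

The OU SDE dX = -theta X dt + sigma dB admits the integrating factor exp(theta t): d(exp(theta t) X_t) = sigma exp(theta t) dB_t. Integrating from 0 to t:
  X_t = x_0 * exp(-theta t) + sigma * int_0^t exp(-theta (t-s)) dB_s.
The Itô integral has mean 0 and (by the Itô isometry) variance sigma^2 * int_0^t exp(-2 theta (t - s)) ds = sigma^2 * (1 - exp(-2 theta t)) / (2 theta).
With theta = 4/3, sigma = 5/4, x_0 = -8:
  E[X_t] = -8 * exp(-4/3 t) = -8*exp(-4*t/3)
  Var(X_t) = (5/4)^2 * (1 - exp(-2*4/3 t)) / (2 * 4/3) = 75/128 - 75*exp(-8*t/3)/128.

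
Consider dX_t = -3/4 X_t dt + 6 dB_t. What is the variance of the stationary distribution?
lim Var(X_t) = 24

The OU SDE dX = -theta X dt + sigma dB admits the integrating factor exp(theta t): d(exp(theta t) X_t) = sigma exp(theta t) dB_t. Integrating from 0 to t gives X_t = x_0 * exp(-theta t) + sigma * int_0^t exp(-theta (t-s)) dB_s for any initial x_0. The Itô integral has variance (by the Itô isometry) sigma^2 * int_0^t exp(-2 theta (t - s)) ds = sigma^2 * (1 - exp(-2 theta t)) / (2 theta), independent of x_0.
With theta = 3/4, sigma = 6:
  Var(X_t) = (6)^2 * (1 - exp(-2*3/4 t)) / (2 * 3/4) = 24 - 24*exp(-3*t/2).
As t -> infinity, exp(-2*3/4 t) -> 0, so the stationary variance is sigma^2 / (2 theta) = 24.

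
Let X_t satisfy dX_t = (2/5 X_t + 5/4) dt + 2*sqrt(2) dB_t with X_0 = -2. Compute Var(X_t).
Var(X_t) = 10*exp(4*t/5) - 10

The variance V(t) = Var(X_t) satisfies V'(t) = 2 a V(t) + c^2 with V(0) = 0 (drift coefficient is linear in X, diffusion is constant). With a = 2/5, c = 2*sqrt(2), the solution is
  V(t) = (c^2 / (2 a)) * (exp(2 a t) - 1)
       = ((2*sqrt(2))^2 / (2*(2/5))) * (exp((4/5) t) - 1)
       = 10*exp(4*t/5) - 10.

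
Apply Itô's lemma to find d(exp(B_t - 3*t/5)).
d(exp(B_t - 3*t/5)) = (-exp(B_t - 3*t/5)/10) dt + (exp(B_t - 3*t/5)) dB_t

Itô's formula for f(t, x): d f(t, B_t) = (f_t + (1/2) f_xx) dt + f_x dB_t. Compute partials of f(t, x) = exp(-3*t/5 + x):
  f_t(t,x)  = -3*exp(-3*t/5 + x)/5
  f_x(t,x)  = exp(-3*t/5 + x)
  f_xx(t,x) = exp(-3*t/5 + x)
Assemble drift = f_t + (1/2) f_xx = -exp(-3*t/5 + x)/10 and diffusion = f_x = exp(-3*t/5 + x). Substituting x = B_t:
  d(exp(B_t - 3*t/5)) = (-exp(B_t - 3*t/5)/10) dt + (exp(B_t - 3*t/5)) dB_t.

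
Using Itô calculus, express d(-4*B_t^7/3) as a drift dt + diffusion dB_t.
d(-4*B_t^7/3) = (-28*B_t^5) dt + (-28*B_t^6/3) dB_t

Itô's formula for f(B_t) gives d f(B_t) = f'(B_t) dB_t + (1/2) f''(B_t) dt. Compute derivatives of f(x) = -4*x^7/3:
  f'(x)  = -28*x^6/3
  f''(x) = -56*x^5
Substitute x = B_t and multiply the f'' term by 1/2:
  drift     = (1/2) * (-56*x^5) evaluated at B_t = -28*B_t^5
  diffusion = (-28*x^6/3) evaluated at B_t = -28*B_t^6/3
Therefore d(-4*B_t^7/3) = (-28*B_t^5) dt + (-28*B_t^6/3) dB_t.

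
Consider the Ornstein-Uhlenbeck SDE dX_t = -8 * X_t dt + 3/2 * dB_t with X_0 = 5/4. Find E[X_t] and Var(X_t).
E[X_t] = 5*exp(-8*t)/4; Var(X_t) = 9/64 - 9*exp(-16*t)/64

The OU SDE dX = -theta X dt + sigma dB admits the integrating factor exp(theta t): d(exp(theta t) X_t) = sigma exp(theta t) dB_t. Integrating from 0 to t:
  X_t = x_0 * exp(-theta t) + sigma * int_0^t exp(-theta (t-s)) dB_s.
The Itô integral has mean 0 and (by the Itô isometry) variance sigma^2 * int_0^t exp(-2 theta (t - s)) ds = sigma^2 * (1 - exp(-2 theta t)) / (2 theta).
With theta = 8, sigma = 3/2, x_0 = 5/4:
  E[X_t] = 5/4 * exp(-8 t) = 5*exp(-8*t)/4
  Var(X_t) = (3/2)^2 * (1 - exp(-2*8 t)) / (2 * 8) = 9/64 - 9*exp(-16*t)/64.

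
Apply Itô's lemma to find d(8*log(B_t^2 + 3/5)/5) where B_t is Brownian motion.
d(8*log(B_t^2 + 3/5)/5) = (8*(3 - 5*B_t^2)/(5*B_t^2 + 3)^2) dt + (16*B_t/(5*B_t^2 + 3)) dB_t

Itô's formula for f(B_t) gives d f(B_t) = f'(B_t) dB_t + (1/2) f''(B_t) dt. Compute derivatives of f(x) = 8*log(x^2 + 3/5)/5:
  f'(x)  = 16*x/(5*x^2 + 3)
  f''(x) = 16*(3 - 5*x^2)/(5*x^2 + 3)^2
Substitute x = B_t and multiply the f'' term by 1/2:
  drift     = (1/2) * (16*(3 - 5*x^2)/(5*x^2 + 3)^2) evaluated at B_t = 8*(3 - 5*B_t^2)/(5*B_t^2 + 3)^2
  diffusion = (16*x/(5*x^2 + 3)) evaluated at B_t = 16*B_t/(5*B_t^2 + 3)
Therefore d(8*log(B_t^2 + 3/5)/5) = (8*(3 - 5*B_t^2)/(5*B_t^2 + 3)^2) dt + (16*B_t/(5*B_t^2 + 3)) dB_t.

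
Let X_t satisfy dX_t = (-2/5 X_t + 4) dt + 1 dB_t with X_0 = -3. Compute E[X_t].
E[X_t] = 10 - 13*exp(-2*t/5)

Taking expectations and using E[dB_t] = 0, the mean m(t) = E[X_t] satisfies the ODE m'(t) = a m(t) + b with m(0) = x_0. With a = -2/5, b = 4, x_0 = -3, the solution is
  m(t) = x_0 * exp(a t) + (b/a) * (exp(a t) - 1)
       = (-3) * exp((-2/5) t) + (4/(-2/5)) * (exp((-2/5) t) - 1)
       = 10 - 13*exp(-2*t/5).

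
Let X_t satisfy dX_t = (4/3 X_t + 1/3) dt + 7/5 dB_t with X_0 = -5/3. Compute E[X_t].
E[X_t] = -17*exp(4*t/3)/12 - 1/4

Taking expectations and using E[dB_t] = 0, the mean m(t) = E[X_t] satisfies the ODE m'(t) = a m(t) + b with m(0) = x_0. With a = 4/3, b = 1/3, x_0 = -5/3, the solution is
  m(t) = x_0 * exp(a t) + (b/a) * (exp(a t) - 1)
       = (-5/3) * exp((4/3) t) + ((1/3)/(4/3)) * (exp((4/3) t) - 1)
       = -17*exp(4*t/3)/12 - 1/4.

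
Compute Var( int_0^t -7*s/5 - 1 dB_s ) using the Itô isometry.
Var = t*(49*t^2 + 105*t + 75)/75

The Itô integral of a deterministic integrand f(s) has mean 0 because each increment f(s) * (B_{s+ds} - B_s) has mean 0. By the Itô isometry:
  Var( int_0^t f(s) dB_s ) = E[ (int_0^t f(s) dB_s)^2 ] = int_0^t f(s)^2 ds.
Here f(s) = -7*s/5 - 1, so f(s)^2 = (7*s + 5)^2/25. Integrate:
  int_0^t ((7*s + 5)^2/25) ds = t*(49*t^2 + 105*t + 75)/75.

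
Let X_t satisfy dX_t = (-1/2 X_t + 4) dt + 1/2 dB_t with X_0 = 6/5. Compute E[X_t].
E[X_t] = 8 - 34*exp(-t/2)/5

Taking expectations and using E[dB_t] = 0, the mean m(t) = E[X_t] satisfies the ODE m'(t) = a m(t) + b with m(0) = x_0. With a = -1/2, b = 4, x_0 = 6/5, the solution is
  m(t) = x_0 * exp(a t) + (b/a) * (exp(a t) - 1)
       = (6/5) * exp((-1/2) t) + (4/(-1/2)) * (exp((-1/2) t) - 1)
       = 8 - 34*exp(-t/2)/5.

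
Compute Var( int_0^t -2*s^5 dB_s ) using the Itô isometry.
Var = 4*t^11/11

The Itô integral of a deterministic integrand f(s) has mean 0 because each increment f(s) * (B_{s+ds} - B_s) has mean 0. By the Itô isometry:
  Var( int_0^t f(s) dB_s ) = E[ (int_0^t f(s) dB_s)^2 ] = int_0^t f(s)^2 ds.
Here f(s) = -2*s^5, so f(s)^2 = 4*s^10. Integrate:
  int_0^t (4*s^10) ds = 4*t^11/11.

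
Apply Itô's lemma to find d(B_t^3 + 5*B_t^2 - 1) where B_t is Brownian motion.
d(B_t^3 + 5*B_t^2 - 1) = (3*B_t + 5) dt + (B_t*(3*B_t + 10)) dB_t

Itô's formula for f(B_t) gives d f(B_t) = f'(B_t) dB_t + (1/2) f''(B_t) dt. Compute derivatives of f(x) = x^3 + 5*x^2 - 1:
  f'(x)  = x*(3*x + 10)
  f''(x) = 6*x + 10
Substitute x = B_t and multiply the f'' term by 1/2:
  drift     = (1/2) * (6*x + 10) evaluated at B_t = 3*B_t + 5
  diffusion = (x*(3*x + 10)) evaluated at B_t = B_t*(3*B_t + 10)
Therefore d(B_t^3 + 5*B_t^2 - 1) = (3*B_t + 5) dt + (B_t*(3*B_t + 10)) dB_t.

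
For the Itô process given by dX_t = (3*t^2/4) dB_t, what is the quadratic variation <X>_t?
<X>_t = 9*t^5/80

For an Itô process dX_t = a(t) dt + b(t) dB_t, the quadratic variation is <X>_t = int_0^t b(s)^2 ds (the drift term does not contribute). Here b(s) = 3*s^2/4, so
  b(s)^2 = 9*s^4/16.
Integrating from 0 to t:
  <X>_t = int_0^t (9*s^4/16) ds = 9*t^5/80.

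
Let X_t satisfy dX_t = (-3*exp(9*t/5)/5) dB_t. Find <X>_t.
<X>_t = exp(18*t/5)/10 - 1/10

For an Itô process dX_t = a(t) dt + b(t) dB_t, the quadratic variation is <X>_t = int_0^t b(s)^2 ds (the drift term does not contribute). Here b(s) = -3*exp(9*s/5)/5, so
  b(s)^2 = 9*exp(18*s/5)/25.
Integrating from 0 to t:
  <X>_t = int_0^t (9*exp(18*s/5)/25) ds = exp(18*t/5)/10 - 1/10.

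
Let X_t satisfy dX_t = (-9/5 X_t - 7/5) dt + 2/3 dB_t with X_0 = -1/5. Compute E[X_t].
E[X_t] = -7/9 + 26*exp(-9*t/5)/45

Taking expectations and using E[dB_t] = 0, the mean m(t) = E[X_t] satisfies the ODE m'(t) = a m(t) + b with m(0) = x_0. With a = -9/5, b = -7/5, x_0 = -1/5, the solution is
  m(t) = x_0 * exp(a t) + (b/a) * (exp(a t) - 1)
       = (-1/5) * exp((-9/5) t) + ((-7/5)/(-9/5)) * (exp((-9/5) t) - 1)
       = -7/9 + 26*exp(-9*t/5)/45.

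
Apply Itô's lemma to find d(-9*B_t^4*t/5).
d(-9*B_t^4*t/5) = (9*B_t^2*(-B_t^2 - 6*t)/5) dt + (-36*B_t^3*t/5) dB_t

Itô's formula for f(t, x): d f(t, B_t) = (f_t + (1/2) f_xx) dt + f_x dB_t. Compute partials of f(t, x) = -9*t*x^4/5:
  f_t(t,x)  = -9*x^4/5
  f_x(t,x)  = -36*t*x^3/5
  f_xx(t,x) = -108*t*x^2/5
Assemble drift = f_t + (1/2) f_xx = 9*x^2*(-6*t - x^2)/5 and diffusion = f_x = -36*t*x^3/5. Substituting x = B_t:
  d(-9*B_t^4*t/5) = (9*B_t^2*(-B_t^2 - 6*t)/5) dt + (-36*B_t^3*t/5) dB_t.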